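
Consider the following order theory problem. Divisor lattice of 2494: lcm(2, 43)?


Join=lcm.
gcd(2,43)=1
lcm=86


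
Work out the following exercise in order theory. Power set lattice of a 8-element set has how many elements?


Power set = 2^n.
2^8 = 256


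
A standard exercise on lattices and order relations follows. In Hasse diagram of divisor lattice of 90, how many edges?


A cover relation a -< b holds when a < b with no c strictly between.
Cover relations:
  1 -< 2
  1 -< 3
  1 -< 5
  2 -< 6
  2 -< 10
  3 -< 6
  3 -< 9
  3 -< 15
  ...12 more
Total: 20


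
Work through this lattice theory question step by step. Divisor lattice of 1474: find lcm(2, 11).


In a divisor lattice, join = lcm (least common multiple).
gcd(2,11) = 1
lcm(2,11) = 2*11/gcd = 22/1 = 22


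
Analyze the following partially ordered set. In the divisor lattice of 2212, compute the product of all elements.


Divisors of 2212: [1, 2, 4, 7, 14, 28, 79, 158, 316, 553, 1106, 2212]
Product = n^(d(n)/2) = 2212^(12/2)
Product = 117141487839601168384


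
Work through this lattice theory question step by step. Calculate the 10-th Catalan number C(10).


C(n) = C(2n, n) / (n+1).
C(20, 10) = 184756
C(10) = 184756 / 11 = 16796


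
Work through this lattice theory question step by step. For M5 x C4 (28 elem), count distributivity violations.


Distributive law: a ^ (b v c) = (a ^ b) v (a ^ c).
Check all 28^3 = 21952 ordered triples (a,b,c).
  e.g. a=(a1,0), b=(a2,0), c=(a3,0): lhs=(a1,0) != rhs=(0,0)
  e.g. a=(a1,0), b=(a2,0), c=(a3,1): lhs=(a1,0) != rhs=(0,0)
Total violating triples: 3840


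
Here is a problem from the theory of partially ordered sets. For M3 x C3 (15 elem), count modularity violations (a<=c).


Modular law: if a <= c then a v (b ^ c) = (a v b) ^ c.
Check all triples (a,b,c) with a <= c among 15 elements.
This lattice is modular (diamonds M_m and their chain-products are modular).
Total violating triples: 0


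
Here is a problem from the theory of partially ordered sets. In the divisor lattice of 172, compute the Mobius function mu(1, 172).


In a divisor lattice, mu(a,b) = mu(b/a) where mu is the classical Mobius function.
b/a = 172/1 = 172
Prime factorization of 172: primes [2, 43]
172 is not squarefree, so mu(172) = 0


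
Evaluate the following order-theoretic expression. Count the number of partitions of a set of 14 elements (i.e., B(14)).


B(n) = number of set partitions of an n-element set.
B(n) satisfies the recurrence: B(n+1) = sum_k C(n,k)*B(k).
B(14) = 190899322


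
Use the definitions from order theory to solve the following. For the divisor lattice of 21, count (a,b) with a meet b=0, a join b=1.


Complement pair (a,b): a meet b = bottom, a join b = top.
Here: gcd(a,b)=1 and lcm(a,b)=21, i.e. a*b=21 with a,b coprime.
Pairs found: (1,21), (3,7), (7,3), (21,1)
Total ordered pairs: 4


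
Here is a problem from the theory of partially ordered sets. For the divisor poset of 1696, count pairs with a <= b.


The order relation is {(a,b) : a <= b}, reflexive so it includes (a,a).
Examples: (1,1), (1,106), (1,16), (1,1696), (1,2), ...
Total ordered pairs: 63


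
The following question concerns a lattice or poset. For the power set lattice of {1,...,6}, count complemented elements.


An element a is complemented if some b has a meet b = bottom, a join b = top.
every subset A has complement S\A, so all elements are complemented.
Complemented elements: {}, {1}, {2}, {3}, {4}, {5}, ... (58 more)
Count: 64


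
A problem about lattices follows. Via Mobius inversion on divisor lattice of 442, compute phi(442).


phi(n) = n * prod_{p|n} (1 - 1/p).
Prime divisors of 442: [2, 13, 17]
phi(442) = 442 * (1 - 1/2) * (1 - 1/13) * (1 - 1/17)
phi(442) = 192


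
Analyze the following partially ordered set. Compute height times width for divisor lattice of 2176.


Height = length of longest chain minus 1; width = size of largest antichain.
A maximum chain: 1 | 17 | 34 | 68 | 136 | 272 | 544 | 1088 | 2176  (height 8).
A maximum antichain: {2, 17}  (width 2).
Product = 8 * 2 = 16


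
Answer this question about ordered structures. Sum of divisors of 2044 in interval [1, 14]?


Interval [1,14] in divisors of 2044: [1, 2, 7, 14]
Sum = 24


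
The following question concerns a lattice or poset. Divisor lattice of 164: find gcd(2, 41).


In a divisor lattice, meet = gcd (greatest common divisor).
By Euclidean algorithm or factoring: gcd(2,41) = 1


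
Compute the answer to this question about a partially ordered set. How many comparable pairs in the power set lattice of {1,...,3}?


A comparable pair {a,b} has a < b or b < a in the order.
Count unordered pairs where one element is strictly below the other.
Examples: {{},{1}}, {{},{2}}, {{},{3}}, {{},{1,2}}, ...
Total comparable pairs: 19


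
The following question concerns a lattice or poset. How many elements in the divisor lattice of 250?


Divisors of 250: [1, 2, 5, 10, 25, 50, 125, 250]
Count: 8


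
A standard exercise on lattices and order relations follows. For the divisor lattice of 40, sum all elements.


sigma(n) = sum of divisors.
Divisors of 40: [1, 2, 4, 5, 8, 10, 20, 40]
Sum = 90


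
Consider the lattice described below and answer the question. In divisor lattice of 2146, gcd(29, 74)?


Meet=gcd.
gcd(29,74)=1


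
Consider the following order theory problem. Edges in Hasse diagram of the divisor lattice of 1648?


A cover relation a -< b holds when a < b with no c strictly between.
Cover relations:
  1 -< 2
  1 -< 103
  2 -< 4
  2 -< 206
  4 -< 8
  4 -< 412
  8 -< 16
  8 -< 824
  ...5 more
Total: 13


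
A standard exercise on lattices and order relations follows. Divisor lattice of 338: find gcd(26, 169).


In a divisor lattice, meet = gcd (greatest common divisor).
By Euclidean algorithm or factoring: gcd(26,169) = 13


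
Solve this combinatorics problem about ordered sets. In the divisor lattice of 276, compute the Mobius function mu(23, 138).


In a divisor lattice, mu(a,b) = mu(b/a) where mu is the classical Mobius function.
b/a = 138/23 = 6
Prime factorization of 6: primes [2, 3]
6 is squarefree with 2 prime factor(s), so mu(6) = (-1)^2 = 1


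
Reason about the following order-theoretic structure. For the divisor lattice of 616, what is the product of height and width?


Height = length of longest chain minus 1; width = size of largest antichain.
A maximum chain: 1 | 11 | 77 | 154 | 308 | 616  (height 5).
A maximum antichain: {4, 14, 22, 77}  (width 4).
Product = 5 * 4 = 20


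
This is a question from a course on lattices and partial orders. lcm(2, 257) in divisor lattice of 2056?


Join=lcm.
gcd(2,257)=1
lcm=514


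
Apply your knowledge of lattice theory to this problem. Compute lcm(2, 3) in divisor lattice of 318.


In a divisor lattice, join = lcm (least common multiple).
gcd(2,3) = 1
lcm(2,3) = 2*3/gcd = 6/1 = 6


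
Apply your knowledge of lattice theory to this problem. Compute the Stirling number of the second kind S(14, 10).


S(n,k) = k*S(n-1,k) + S(n-1,k-1).
S(13,10) = 39325, S(13,9) = 359502
S(14,10) = 10*39325 + 359502 = 393250 + 359502
S(14,10) = 752752


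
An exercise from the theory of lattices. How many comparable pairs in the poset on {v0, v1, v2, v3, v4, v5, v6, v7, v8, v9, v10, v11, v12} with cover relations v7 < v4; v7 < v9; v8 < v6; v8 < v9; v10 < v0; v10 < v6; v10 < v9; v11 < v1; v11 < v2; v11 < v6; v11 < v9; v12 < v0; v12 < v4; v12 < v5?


A comparable pair {a,b} has a < b or b < a in the order.
Count unordered pairs where one element is strictly below the other.
Examples: {v0,v10}, {v0,v12}, {v1,v11}, {v2,v11}, ...
Total comparable pairs: 14


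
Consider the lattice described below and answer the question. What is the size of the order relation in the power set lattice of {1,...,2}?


The order relation is {(a,b) : a <= b}, reflexive so it includes (a,a).
Examples: ({},{}), ({},{1,2}), ({},{1}), ({},{2}), ({1,2},{1,2}), ...
Total ordered pairs: 9


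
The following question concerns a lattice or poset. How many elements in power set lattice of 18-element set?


Power set = 2^n.
2^18 = 262144


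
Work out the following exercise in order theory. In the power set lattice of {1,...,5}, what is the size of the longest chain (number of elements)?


A chain is a totally ordered subset; we count the number of elements in a maximum chain.
Compute, for each element x, the size of the longest chain ending at x:
  {}: 1
  {1}: 2
  {2}: 2
  {3}: 2
  {4}: 2
  {5}: 2
  ...
A maximum chain: {} < {1} < {1,2} < {1,2,3} < {1,2,3,4} < {1,2,3,4,5}
Number of elements in the longest chain: 6


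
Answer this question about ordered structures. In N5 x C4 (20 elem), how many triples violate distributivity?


Distributive law: a ^ (b v c) = (a ^ b) v (a ^ c).
Check all 20^3 = 8000 ordered triples (a,b,c).
  e.g. a=(b,0), b=(a,0), c=(c,0): lhs=(b,0) != rhs=(a,0)
  e.g. a=(b,0), b=(a,0), c=(c,1): lhs=(b,0) != rhs=(a,0)
Total violating triples: 128


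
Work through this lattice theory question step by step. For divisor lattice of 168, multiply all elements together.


Divisors of 168: [1, 2, 3, 4, 6, 7, 8, 12, 14, 21, 24, 28, 42, 56, 84, 168]
Product = n^(d(n)/2) = 168^(16/2)
Product = 634562281237118976


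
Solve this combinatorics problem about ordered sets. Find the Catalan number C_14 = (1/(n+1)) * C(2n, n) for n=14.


C(n) = C(2n, n) / (n+1).
C(28, 14) = 40116600
C(14) = 40116600 / 15 = 2674440


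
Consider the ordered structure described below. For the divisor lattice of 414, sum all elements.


sigma(n) = sum of divisors.
Divisors of 414: [1, 2, 3, 6, 9, 18, 23, 46, 69, 138, 207, 414]
Sum = 936


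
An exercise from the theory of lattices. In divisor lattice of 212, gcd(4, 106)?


Meet=gcd.
gcd(4,106)=2


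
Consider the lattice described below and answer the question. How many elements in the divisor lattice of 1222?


Divisors of 1222: [1, 2, 13, 26, 47, 94, 611, 1222]
Count: 8


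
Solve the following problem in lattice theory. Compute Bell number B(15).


B(n) = number of set partitions of an n-element set.
B(n) satisfies the recurrence: B(n+1) = sum_k C(n,k)*B(k).
B(15) = 1382958545


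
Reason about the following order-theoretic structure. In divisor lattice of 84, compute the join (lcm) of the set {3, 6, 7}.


In a divisor lattice, join = lcm (least common multiple).
Compute lcm iteratively: start with first element, then lcm(current, next).
Elements: [3, 6, 7]
lcm(3,6) = 6
lcm(6,7) = 42
Final lcm = 42


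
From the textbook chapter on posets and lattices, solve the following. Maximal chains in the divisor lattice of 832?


A maximal chain goes from the minimum element to a maximal element via cover relations.
Counting all min-to-max paths in the cover graph.
Total maximal chains: 7


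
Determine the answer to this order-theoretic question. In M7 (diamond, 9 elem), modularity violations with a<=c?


Modular law: if a <= c then a v (b ^ c) = (a v b) ^ c.
Check all triples (a,b,c) with a <= c among 9 elements.
This lattice is modular (diamonds M_m and their chain-products are modular).
Total violating triples: 0


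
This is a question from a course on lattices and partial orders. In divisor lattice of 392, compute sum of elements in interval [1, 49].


Interval [1,49] in divisors of 392: [1, 7, 49]
Sum = 57


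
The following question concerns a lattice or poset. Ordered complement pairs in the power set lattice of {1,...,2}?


Complement pair (a,b): a meet b = bottom, a join b = top.
Here: A intersect B = {} and A union B = {1,...,2}.
Pairs found: ({},{1,2}), ({1},{2}), ({2},{1}), ({1,2},{})
Total ordered pairs: 4


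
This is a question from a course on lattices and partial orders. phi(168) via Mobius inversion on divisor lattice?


phi(n) = n * prod_{p|n} (1 - 1/p).
Prime divisors of 168: [2, 3, 7]
phi(168) = 168 * (1 - 1/2) * (1 - 1/3) * (1 - 1/7)
phi(168) = 48


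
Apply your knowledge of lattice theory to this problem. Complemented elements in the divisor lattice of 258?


An element a is complemented if some b has a meet b = bottom, a join b = top.
a is complemented iff gcd(a, n/a)=1, i.e. a is a unitary divisor of 258.
Complemented elements: 1, 2, 3, 6, 43, 86, ... (2 more)
Count: 8


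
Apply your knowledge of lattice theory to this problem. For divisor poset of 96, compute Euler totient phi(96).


phi(n) = n * prod_{p|n} (1 - 1/p).
Prime divisors of 96: [2, 3]
phi(96) = 96 * (1 - 1/2) * (1 - 1/3)
phi(96) = 32


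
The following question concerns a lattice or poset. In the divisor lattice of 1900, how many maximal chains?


A maximal chain goes from the minimum element to a maximal element via cover relations.
Counting all min-to-max paths in the cover graph.
Total maximal chains: 30


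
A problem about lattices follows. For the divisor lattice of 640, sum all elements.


sigma(n) = sum of divisors.
Divisors of 640: [1, 2, 4, 5, 8, 10, 16, 20, 32, 40, 64, 80, 128, 160, 320, 640]
Sum = 1530


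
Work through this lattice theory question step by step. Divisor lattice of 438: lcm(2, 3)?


Join=lcm.
gcd(2,3)=1
lcm=6


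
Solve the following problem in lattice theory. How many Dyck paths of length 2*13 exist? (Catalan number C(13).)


C(n) = C(2n, n) / (n+1).
C(26, 13) = 10400600
C(13) = 10400600 / 14 = 742900


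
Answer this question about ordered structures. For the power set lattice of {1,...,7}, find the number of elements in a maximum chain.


A chain is a totally ordered subset; we count the number of elements in a maximum chain.
Compute, for each element x, the size of the longest chain ending at x:
  {}: 1
  {1}: 2
  {2}: 2
  {3}: 2
  {4}: 2
  {5}: 2
  ...
A maximum chain: {} < {1} < {1,2} < {1,2,3} < {1,2,3,4} < {1,2,3,4,5} < {1,2,3,4,5,6} < {1,2,3,4,5,6,7}
Number of elements in the longest chain: 8


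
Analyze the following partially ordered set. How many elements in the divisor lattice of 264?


Divisors of 264: [1, 2, 3, 4, 6, 8, 11, 12, 22, 24, 33, 44, 66, 88, 132, 264]
Count: 16


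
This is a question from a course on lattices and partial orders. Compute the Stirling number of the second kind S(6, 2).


S(n,k) = k*S(n-1,k) + S(n-1,k-1).
S(5,2) = 15, S(5,1) = 1
S(6,2) = 2*15 + 1 = 30 + 1
S(6,2) = 31


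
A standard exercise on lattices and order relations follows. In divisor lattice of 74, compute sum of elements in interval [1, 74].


Interval [1,74] in divisors of 74: [1, 2, 37, 74]
Sum = 114


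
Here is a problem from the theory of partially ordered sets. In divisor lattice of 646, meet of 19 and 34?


In a divisor lattice, meet = gcd (greatest common divisor).
By Euclidean algorithm or factoring: gcd(19,34) = 1


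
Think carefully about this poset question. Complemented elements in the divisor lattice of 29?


An element a is complemented if some b has a meet b = bottom, a join b = top.
a is complemented iff gcd(a, n/a)=1, i.e. a is a unitary divisor of 29.
Complemented elements: 1, 29
Count: 2


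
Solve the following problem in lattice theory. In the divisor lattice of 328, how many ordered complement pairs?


Complement pair (a,b): a meet b = bottom, a join b = top.
Here: gcd(a,b)=1 and lcm(a,b)=328, i.e. a*b=328 with a,b coprime.
Pairs found: (1,328), (8,41), (41,8), (328,1)
Total ordered pairs: 4


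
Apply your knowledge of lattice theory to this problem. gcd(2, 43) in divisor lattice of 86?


Meet=gcd.
gcd(2,43)=1


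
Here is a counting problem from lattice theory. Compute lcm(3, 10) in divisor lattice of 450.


In a divisor lattice, join = lcm (least common multiple).
gcd(3,10) = 1
lcm(3,10) = 3*10/gcd = 30/1 = 30


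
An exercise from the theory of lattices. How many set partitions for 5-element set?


B(n) = number of set partitions of an n-element set.
B(n) satisfies the recurrence: B(n+1) = sum_k C(n,k)*B(k).
B(5) = 52


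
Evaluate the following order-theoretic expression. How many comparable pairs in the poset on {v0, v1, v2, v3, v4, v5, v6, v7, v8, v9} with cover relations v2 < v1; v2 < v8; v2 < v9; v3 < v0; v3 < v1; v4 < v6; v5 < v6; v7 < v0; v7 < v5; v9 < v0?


A comparable pair {a,b} has a < b or b < a in the order.
Count unordered pairs where one element is strictly below the other.
Examples: {v0,v2}, {v0,v3}, {v0,v7}, {v0,v9}, ...
Total comparable pairs: 12


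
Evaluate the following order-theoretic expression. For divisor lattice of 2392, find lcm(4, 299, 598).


In a divisor lattice, join = lcm (least common multiple).
Compute lcm iteratively: start with first element, then lcm(current, next).
Elements: [4, 299, 598]
lcm(4,299) = 1196
lcm(1196,598) = 1196
Final lcm = 1196


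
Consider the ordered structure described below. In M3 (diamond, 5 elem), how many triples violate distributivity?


Distributive law: a ^ (b v c) = (a ^ b) v (a ^ c).
Check all 5^3 = 125 ordered triples (a,b,c).
  e.g. a=a1, b=a2, c=a3: lhs=a1 != rhs=0
  e.g. a=a1, b=a3, c=a2: lhs=a1 != rhs=0
Total violating triples: 6


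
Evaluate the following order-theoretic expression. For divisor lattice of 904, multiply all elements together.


Divisors of 904: [1, 2, 4, 8, 113, 226, 452, 904]
Product = n^(d(n)/2) = 904^(8/2)
Product = 667841990656


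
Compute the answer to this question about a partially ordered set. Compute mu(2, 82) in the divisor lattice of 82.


In a divisor lattice, mu(a,b) = mu(b/a) where mu is the classical Mobius function.
b/a = 82/2 = 41
Prime factorization of 41: primes [41]
41 is squarefree with 1 prime factor(s), so mu(41) = (-1)^1 = -1


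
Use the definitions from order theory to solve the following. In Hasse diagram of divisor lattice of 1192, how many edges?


A cover relation a -< b holds when a < b with no c strictly between.
Cover relations:
  1 -< 2
  1 -< 149
  2 -< 4
  2 -< 298
  4 -< 8
  4 -< 596
  8 -< 1192
  149 -< 298
  ...2 more
Total: 10


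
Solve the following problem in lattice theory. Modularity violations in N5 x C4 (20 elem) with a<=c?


Modular law: if a <= c then a v (b ^ c) = (a v b) ^ c.
Check all triples (a,b,c) with a <= c among 20 elements.
  e.g. a=(a,0), b=(c,0), c=(b,0): lhs=(a,0) != rhs=(b,0)
  e.g. a=(a,0), b=(c,1), c=(b,0): lhs=(a,0) != rhs=(b,0)
Total violating triples: 40


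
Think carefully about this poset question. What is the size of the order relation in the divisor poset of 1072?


The order relation is {(a,b) : a <= b}, reflexive so it includes (a,a).
Examples: (1,1), (1,1072), (1,134), (1,16), (1,2), ...
Total ordered pairs: 45


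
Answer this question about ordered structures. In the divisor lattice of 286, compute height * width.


Height = length of longest chain minus 1; width = size of largest antichain.
A maximum chain: 1 | 13 | 143 | 286  (height 3).
A maximum antichain: {2, 11, 13}  (width 3).
Product = 3 * 3 = 9


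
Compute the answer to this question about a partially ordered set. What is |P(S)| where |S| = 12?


Power set = 2^n.
2^12 = 4096


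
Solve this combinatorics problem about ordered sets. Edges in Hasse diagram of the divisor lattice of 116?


A cover relation a -< b holds when a < b with no c strictly between.
Cover relations:
  1 -< 2
  1 -< 29
  2 -< 4
  2 -< 58
  4 -< 116
  29 -< 58
  58 -< 116
Total: 7


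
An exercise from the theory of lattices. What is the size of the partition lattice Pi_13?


B(n) = number of set partitions of an n-element set.
B(n) satisfies the recurrence: B(n+1) = sum_k C(n,k)*B(k).
B(13) = 27644437


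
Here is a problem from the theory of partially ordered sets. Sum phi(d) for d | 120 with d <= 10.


Divisors of 120 up to 10: [1, 2, 3, 4, 5, 6, 8, 10]
phi values: [1, 1, 2, 2, 4, 2, 4, 4]
Sum = 20


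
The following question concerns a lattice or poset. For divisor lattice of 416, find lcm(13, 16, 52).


In a divisor lattice, join = lcm (least common multiple).
Compute lcm iteratively: start with first element, then lcm(current, next).
Elements: [13, 16, 52]
lcm(13,16) = 208
lcm(208,52) = 208
Final lcm = 208


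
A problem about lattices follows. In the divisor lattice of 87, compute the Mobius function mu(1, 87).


In a divisor lattice, mu(a,b) = mu(b/a) where mu is the classical Mobius function.
b/a = 87/1 = 87
Prime factorization of 87: primes [3, 29]
87 is squarefree with 2 prime factor(s), so mu(87) = (-1)^2 = 1


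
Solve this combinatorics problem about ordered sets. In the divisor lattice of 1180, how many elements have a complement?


An element a is complemented if some b has a meet b = bottom, a join b = top.
a is complemented iff gcd(a, n/a)=1, i.e. a is a unitary divisor of 1180.
Complemented elements: 1, 4, 5, 20, 59, 236, ... (2 more)
Count: 8


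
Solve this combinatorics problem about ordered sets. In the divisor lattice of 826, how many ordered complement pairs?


Complement pair (a,b): a meet b = bottom, a join b = top.
Here: gcd(a,b)=1 and lcm(a,b)=826, i.e. a*b=826 with a,b coprime.
Pairs found: (1,826), (2,413), (7,118), (14,59), ... (4 more)
Total ordered pairs: 8


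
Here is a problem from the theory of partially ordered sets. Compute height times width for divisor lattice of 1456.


Height = length of longest chain minus 1; width = size of largest antichain.
A maximum chain: 1 | 13 | 91 | 182 | 364 | 728 | 1456  (height 6).
A maximum antichain: {4, 14, 26, 91}  (width 4).
Product = 6 * 4 = 24


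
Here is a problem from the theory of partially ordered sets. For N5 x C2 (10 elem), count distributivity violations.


Distributive law: a ^ (b v c) = (a ^ b) v (a ^ c).
Check all 10^3 = 1000 ordered triples (a,b,c).
  e.g. a=(b,0), b=(a,0), c=(c,0): lhs=(b,0) != rhs=(a,0)
  e.g. a=(b,0), b=(a,0), c=(c,1): lhs=(b,0) != rhs=(a,0)
Total violating triples: 16


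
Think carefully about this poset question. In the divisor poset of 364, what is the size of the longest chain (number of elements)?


A chain is a totally ordered subset; we count the number of elements in a maximum chain.
Compute, for each element x, the size of the longest chain ending at x:
  1: 1
  2: 2
  7: 2
  13: 2
  4: 3
  14: 3
  ...
A maximum chain: 1 < 2 < 4 < 28 < 364
Number of elements in the longest chain: 5


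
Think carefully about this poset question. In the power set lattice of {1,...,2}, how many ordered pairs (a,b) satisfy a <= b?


The order relation is {(a,b) : a <= b}, reflexive so it includes (a,a).
Examples: ({},{}), ({},{1,2}), ({},{1}), ({},{2}), ({1,2},{1,2}), ...
Total ordered pairs: 9


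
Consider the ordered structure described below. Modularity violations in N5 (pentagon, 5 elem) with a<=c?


Modular law: if a <= c then a v (b ^ c) = (a v b) ^ c.
Check all triples (a,b,c) with a <= c among 5 elements.
  e.g. a=a, b=c, c=b: lhs=a != rhs=b
Total violating triples: 1


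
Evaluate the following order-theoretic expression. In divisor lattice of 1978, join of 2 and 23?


In a divisor lattice, join = lcm (least common multiple).
gcd(2,23) = 1
lcm(2,23) = 2*23/gcd = 46/1 = 46


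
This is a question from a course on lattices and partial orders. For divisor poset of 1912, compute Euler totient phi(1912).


phi(n) = n * prod_{p|n} (1 - 1/p).
Prime divisors of 1912: [2, 239]
phi(1912) = 1912 * (1 - 1/2) * (1 - 1/239)
phi(1912) = 952


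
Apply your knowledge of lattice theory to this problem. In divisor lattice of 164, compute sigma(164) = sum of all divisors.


sigma(n) = sum of divisors.
Divisors of 164: [1, 2, 4, 41, 82, 164]
Sum = 294


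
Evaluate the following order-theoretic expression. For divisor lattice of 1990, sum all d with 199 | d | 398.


Interval [199,398] in divisors of 1990: [199, 398]
Sum = 597


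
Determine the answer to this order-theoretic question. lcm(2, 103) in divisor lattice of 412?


Join=lcm.
gcd(2,103)=1
lcm=206


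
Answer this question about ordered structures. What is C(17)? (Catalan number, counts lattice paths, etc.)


C(n) = C(2n, n) / (n+1).
C(34, 17) = 2333606220
C(17) = 2333606220 / 18 = 129644790


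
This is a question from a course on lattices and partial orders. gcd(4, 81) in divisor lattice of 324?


Meet=gcd.
gcd(4,81)=1


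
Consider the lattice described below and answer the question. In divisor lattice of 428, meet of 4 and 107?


In a divisor lattice, meet = gcd (greatest common divisor).
By Euclidean algorithm or factoring: gcd(4,107) = 1


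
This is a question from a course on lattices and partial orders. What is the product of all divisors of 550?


Divisors of 550: [1, 2, 5, 10, 11, 22, 25, 50, 55, 110, 275, 550]
Product = n^(d(n)/2) = 550^(12/2)
Product = 27680640625000000


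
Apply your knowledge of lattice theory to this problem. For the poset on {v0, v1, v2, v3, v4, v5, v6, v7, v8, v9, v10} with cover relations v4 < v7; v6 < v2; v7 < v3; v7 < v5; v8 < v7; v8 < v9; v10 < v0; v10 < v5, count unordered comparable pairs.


A comparable pair {a,b} has a < b or b < a in the order.
Count unordered pairs where one element is strictly below the other.
Examples: {v0,v10}, {v2,v6}, {v3,v4}, {v3,v7}, ...
Total comparable pairs: 12


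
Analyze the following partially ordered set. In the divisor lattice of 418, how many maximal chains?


A maximal chain goes from the minimum element to a maximal element via cover relations.
Counting all min-to-max paths in the cover graph.
Total maximal chains: 6


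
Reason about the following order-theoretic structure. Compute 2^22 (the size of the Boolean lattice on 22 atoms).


Power set = 2^n.
2^22 = 4194304


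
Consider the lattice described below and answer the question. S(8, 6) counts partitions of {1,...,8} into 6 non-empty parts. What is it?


S(n,k) = k*S(n-1,k) + S(n-1,k-1).
S(7,6) = 21, S(7,5) = 140
S(8,6) = 6*21 + 140 = 126 + 140
S(8,6) = 266


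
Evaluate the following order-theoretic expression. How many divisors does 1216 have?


Divisors of 1216: [1, 2, 4, 8, 16, 19, 32, 38, 64, 76, 152, 304, 608, 1216]
Count: 14


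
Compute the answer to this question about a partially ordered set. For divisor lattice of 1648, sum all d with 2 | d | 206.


Interval [2,206] in divisors of 1648: [2, 206]
Sum = 208


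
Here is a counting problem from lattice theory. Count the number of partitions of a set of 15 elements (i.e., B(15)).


B(n) = number of set partitions of an n-element set.
B(n) satisfies the recurrence: B(n+1) = sum_k C(n,k)*B(k).
B(15) = 1382958545


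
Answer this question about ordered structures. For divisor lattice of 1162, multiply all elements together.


Divisors of 1162: [1, 2, 7, 14, 83, 166, 581, 1162]
Product = n^(d(n)/2) = 1162^(8/2)
Product = 1823158859536


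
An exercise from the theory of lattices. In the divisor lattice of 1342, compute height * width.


Height = length of longest chain minus 1; width = size of largest antichain.
A maximum chain: 1 | 61 | 671 | 1342  (height 3).
A maximum antichain: {2, 11, 61}  (width 3).
Product = 3 * 3 = 9


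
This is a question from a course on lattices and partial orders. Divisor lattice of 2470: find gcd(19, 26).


In a divisor lattice, meet = gcd (greatest common divisor).
By Euclidean algorithm or factoring: gcd(19,26) = 1


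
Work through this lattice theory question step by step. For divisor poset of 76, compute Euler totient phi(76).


phi(n) = n * prod_{p|n} (1 - 1/p).
Prime divisors of 76: [2, 19]
phi(76) = 76 * (1 - 1/2) * (1 - 1/19)
phi(76) = 36


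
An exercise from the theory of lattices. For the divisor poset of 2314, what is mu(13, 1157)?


In a divisor lattice, mu(a,b) = mu(b/a) where mu is the classical Mobius function.
b/a = 1157/13 = 89
Prime factorization of 89: primes [89]
89 is squarefree with 1 prime factor(s), so mu(89) = (-1)^1 = -1


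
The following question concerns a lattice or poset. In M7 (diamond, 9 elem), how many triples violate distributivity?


Distributive law: a ^ (b v c) = (a ^ b) v (a ^ c).
Check all 9^3 = 729 ordered triples (a,b,c).
  e.g. a=a1, b=a2, c=a3: lhs=a1 != rhs=0
  e.g. a=a1, b=a2, c=a4: lhs=a1 != rhs=0
Total violating triples: 210


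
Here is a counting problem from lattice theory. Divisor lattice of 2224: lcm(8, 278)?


Join=lcm.
gcd(8,278)=2
lcm=1112


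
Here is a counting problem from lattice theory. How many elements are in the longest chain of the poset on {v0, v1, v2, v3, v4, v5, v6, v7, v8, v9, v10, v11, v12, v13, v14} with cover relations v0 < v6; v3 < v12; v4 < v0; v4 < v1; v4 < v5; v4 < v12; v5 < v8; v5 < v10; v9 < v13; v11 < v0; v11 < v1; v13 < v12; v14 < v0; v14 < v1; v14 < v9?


A chain is a totally ordered subset; we count the number of elements in a maximum chain.
Compute, for each element x, the size of the longest chain ending at x:
  v2: 1
  v3: 1
  v4: 1
  v7: 1
  v11: 1
  v14: 1
  ...
A maximum chain: v14 < v9 < v13 < v12
Number of elements in the longest chain: 4


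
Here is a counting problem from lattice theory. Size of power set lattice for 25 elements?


Power set = 2^n.
2^25 = 33554432


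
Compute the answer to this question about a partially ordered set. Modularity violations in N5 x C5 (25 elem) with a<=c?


Modular law: if a <= c then a v (b ^ c) = (a v b) ^ c.
Check all triples (a,b,c) with a <= c among 25 elements.
  e.g. a=(a,0), b=(c,0), c=(b,0): lhs=(a,0) != rhs=(b,0)
  e.g. a=(a,0), b=(c,1), c=(b,0): lhs=(a,0) != rhs=(b,0)
Total violating triples: 75


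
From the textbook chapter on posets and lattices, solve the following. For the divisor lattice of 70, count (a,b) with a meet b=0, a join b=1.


Complement pair (a,b): a meet b = bottom, a join b = top.
Here: gcd(a,b)=1 and lcm(a,b)=70, i.e. a*b=70 with a,b coprime.
Pairs found: (1,70), (2,35), (5,14), (7,10), ... (4 more)
Total ordered pairs: 8


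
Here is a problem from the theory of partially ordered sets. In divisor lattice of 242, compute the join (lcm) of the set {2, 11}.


In a divisor lattice, join = lcm (least common multiple).
Compute lcm iteratively: start with first element, then lcm(current, next).
Elements: [2, 11]
lcm(2,11) = 22
Final lcm = 22


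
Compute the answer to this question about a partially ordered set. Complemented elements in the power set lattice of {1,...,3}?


An element a is complemented if some b has a meet b = bottom, a join b = top.
every subset A has complement S\A, so all elements are complemented.
Complemented elements: {}, {1}, {2}, {3}, {1,2}, {1,3}, ... (2 more)
Count: 8


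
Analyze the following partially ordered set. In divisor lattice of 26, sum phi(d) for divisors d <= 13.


Divisors of 26 up to 13: [1, 2, 13]
phi values: [1, 1, 12]
Sum = 14


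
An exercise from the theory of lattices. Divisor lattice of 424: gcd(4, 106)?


Meet=gcd.
gcd(4,106)=2


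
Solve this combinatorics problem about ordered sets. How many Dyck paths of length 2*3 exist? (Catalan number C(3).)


C(n) = C(2n, n) / (n+1).
C(6, 3) = 20
C(3) = 20 / 4 = 5


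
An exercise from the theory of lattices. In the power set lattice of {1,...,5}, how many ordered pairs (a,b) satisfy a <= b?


The order relation is {(a,b) : a <= b}, reflexive so it includes (a,a).
Examples: ({},{}), ({},{1,2}), ({},{1,2,3}), ({},{1,2,3,4}), ({},{1,2,3,4,5}), ...
Total ordered pairs: 243


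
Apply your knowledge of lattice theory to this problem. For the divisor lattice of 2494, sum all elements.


sigma(n) = sum of divisors.
Divisors of 2494: [1, 2, 29, 43, 58, 86, 1247, 2494]
Sum = 3960


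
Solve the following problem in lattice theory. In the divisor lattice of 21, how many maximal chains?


A maximal chain goes from the minimum element to a maximal element via cover relations.
Counting all min-to-max paths in the cover graph.
Total maximal chains: 2


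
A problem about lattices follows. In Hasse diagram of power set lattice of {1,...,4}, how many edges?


A cover relation a -< b holds when a < b with no c strictly between.
Cover relations:
  {} -< {1}
  {} -< {2}
  {} -< {3}
  {} -< {4}
  {1} -< {1,2}
  {1} -< {1,3}
  {1} -< {1,4}
  {2} -< {1,2}
  ...24 more
Total: 32


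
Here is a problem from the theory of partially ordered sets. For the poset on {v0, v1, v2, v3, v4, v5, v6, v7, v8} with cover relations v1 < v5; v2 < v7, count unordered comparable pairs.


A comparable pair {a,b} has a < b or b < a in the order.
Count unordered pairs where one element is strictly below the other.
Examples: {v1,v5}, {v2,v7}
Total comparable pairs: 2


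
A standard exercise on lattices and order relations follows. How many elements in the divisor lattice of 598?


Divisors of 598: [1, 2, 13, 23, 26, 46, 299, 598]
Count: 8


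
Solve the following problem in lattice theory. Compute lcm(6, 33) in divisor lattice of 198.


In a divisor lattice, join = lcm (least common multiple).
gcd(6,33) = 3
lcm(6,33) = 6*33/gcd = 198/3 = 66


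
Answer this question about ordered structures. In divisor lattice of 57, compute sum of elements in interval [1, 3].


Interval [1,3] in divisors of 57: [1, 3]
Sum = 4


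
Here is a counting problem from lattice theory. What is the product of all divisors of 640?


Divisors of 640: [1, 2, 4, 5, 8, 10, 16, 20, 32, 40, 64, 80, 128, 160, 320, 640]
Product = n^(d(n)/2) = 640^(16/2)
Product = 28147497671065600000000


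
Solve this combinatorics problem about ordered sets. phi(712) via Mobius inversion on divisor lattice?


phi(n) = n * prod_{p|n} (1 - 1/p).
Prime divisors of 712: [2, 89]
phi(712) = 712 * (1 - 1/2) * (1 - 1/89)
phi(712) = 352


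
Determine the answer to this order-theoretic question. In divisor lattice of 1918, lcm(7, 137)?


Join=lcm.
gcd(7,137)=1
lcm=959


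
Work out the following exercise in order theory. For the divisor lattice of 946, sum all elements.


sigma(n) = sum of divisors.
Divisors of 946: [1, 2, 11, 22, 43, 86, 473, 946]
Sum = 1584


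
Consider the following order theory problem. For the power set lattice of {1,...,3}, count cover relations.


A cover relation a -< b holds when a < b with no c strictly between.
Cover relations:
  {} -< {1}
  {} -< {2}
  {} -< {3}
  {1} -< {1,2}
  {1} -< {1,3}
  {2} -< {1,2}
  {2} -< {2,3}
  {3} -< {1,3}
  ...4 more
Total: 12


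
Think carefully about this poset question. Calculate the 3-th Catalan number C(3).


C(n) = C(2n, n) / (n+1).
C(6, 3) = 20
C(3) = 20 / 4 = 5


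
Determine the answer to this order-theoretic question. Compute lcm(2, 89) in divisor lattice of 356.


In a divisor lattice, join = lcm (least common multiple).
gcd(2,89) = 1
lcm(2,89) = 2*89/gcd = 178/1 = 178


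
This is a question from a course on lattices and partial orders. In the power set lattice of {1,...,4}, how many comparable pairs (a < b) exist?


A comparable pair {a,b} has a < b or b < a in the order.
Count unordered pairs where one element is strictly below the other.
Examples: {{},{1}}, {{},{2}}, {{},{3}}, {{},{4}}, ...
Total comparable pairs: 65


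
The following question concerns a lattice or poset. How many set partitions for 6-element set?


B(n) = number of set partitions of an n-element set.
B(n) satisfies the recurrence: B(n+1) = sum_k C(n,k)*B(k).
B(6) = 203


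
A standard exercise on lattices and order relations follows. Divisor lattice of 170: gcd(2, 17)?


Meet=gcd.
gcd(2,17)=1


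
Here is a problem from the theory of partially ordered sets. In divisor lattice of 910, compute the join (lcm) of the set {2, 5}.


In a divisor lattice, join = lcm (least common multiple).
Compute lcm iteratively: start with first element, then lcm(current, next).
Elements: [2, 5]
lcm(2,5) = 10
Final lcm = 10


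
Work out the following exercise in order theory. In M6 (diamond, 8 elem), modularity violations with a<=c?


Modular law: if a <= c then a v (b ^ c) = (a v b) ^ c.
Check all triples (a,b,c) with a <= c among 8 elements.
This lattice is modular (diamonds M_m and their chain-products are modular).
Total violating triples: 0


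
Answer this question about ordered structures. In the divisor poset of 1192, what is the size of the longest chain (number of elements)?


A chain is a totally ordered subset; we count the number of elements in a maximum chain.
Compute, for each element x, the size of the longest chain ending at x:
  1: 1
  2: 2
  149: 2
  4: 3
  8: 4
  298: 3
  ...
A maximum chain: 1 < 2 < 4 < 8 < 1192
Number of elements in the longest chain: 5


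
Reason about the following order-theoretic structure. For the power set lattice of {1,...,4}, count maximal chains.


A maximal chain goes from the minimum element to a maximal element via cover relations.
Counting all min-to-max paths in the cover graph.
Total maximal chains: 24


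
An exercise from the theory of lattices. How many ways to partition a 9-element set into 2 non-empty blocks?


S(n,k) = k*S(n-1,k) + S(n-1,k-1).
S(8,2) = 127, S(8,1) = 1
S(9,2) = 2*127 + 1 = 254 + 1
S(9,2) = 255


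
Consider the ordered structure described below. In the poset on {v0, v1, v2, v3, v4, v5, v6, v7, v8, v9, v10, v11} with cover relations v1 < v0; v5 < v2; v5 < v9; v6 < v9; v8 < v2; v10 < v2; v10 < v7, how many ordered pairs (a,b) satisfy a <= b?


The order relation is {(a,b) : a <= b}, reflexive so it includes (a,a).
Examples: (v0,v0), (v1,v0), (v1,v1), (v10,v10), (v10,v2), ...
Total ordered pairs: 19


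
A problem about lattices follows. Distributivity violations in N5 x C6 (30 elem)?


Distributive law: a ^ (b v c) = (a ^ b) v (a ^ c).
Check all 30^3 = 27000 ordered triples (a,b,c).
  e.g. a=(b,0), b=(a,0), c=(c,0): lhs=(b,0) != rhs=(a,0)
  e.g. a=(b,0), b=(a,0), c=(c,1): lhs=(b,0) != rhs=(a,0)
Total violating triples: 432


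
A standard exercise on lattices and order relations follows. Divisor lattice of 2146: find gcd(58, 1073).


In a divisor lattice, meet = gcd (greatest common divisor).
By Euclidean algorithm or factoring: gcd(58,1073) = 29


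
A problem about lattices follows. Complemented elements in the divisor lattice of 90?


An element a is complemented if some b has a meet b = bottom, a join b = top.
a is complemented iff gcd(a, n/a)=1, i.e. a is a unitary divisor of 90.
Complemented elements: 1, 2, 5, 9, 10, 18, ... (2 more)
Count: 8


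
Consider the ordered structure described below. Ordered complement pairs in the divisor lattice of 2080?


Complement pair (a,b): a meet b = bottom, a join b = top.
Here: gcd(a,b)=1 and lcm(a,b)=2080, i.e. a*b=2080 with a,b coprime.
Pairs found: (1,2080), (5,416), (13,160), (32,65), ... (4 more)
Total ordered pairs: 8


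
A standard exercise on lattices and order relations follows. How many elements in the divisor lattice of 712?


Divisors of 712: [1, 2, 4, 8, 89, 178, 356, 712]
Count: 8


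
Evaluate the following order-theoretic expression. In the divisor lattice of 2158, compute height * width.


Height = length of longest chain minus 1; width = size of largest antichain.
A maximum chain: 1 | 83 | 1079 | 2158  (height 3).
A maximum antichain: {2, 13, 83}  (width 3).
Product = 3 * 3 = 9


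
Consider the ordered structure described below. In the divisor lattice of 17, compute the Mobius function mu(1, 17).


In a divisor lattice, mu(a,b) = mu(b/a) where mu is the classical Mobius function.
b/a = 17/1 = 17
Prime factorization of 17: primes [17]
17 is squarefree with 1 prime factor(s), so mu(17) = (-1)^1 = -1


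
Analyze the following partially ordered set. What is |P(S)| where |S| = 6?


Power set = 2^n.
2^6 = 64


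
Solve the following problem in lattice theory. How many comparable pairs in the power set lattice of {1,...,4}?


A comparable pair {a,b} has a < b or b < a in the order.
Count unordered pairs where one element is strictly below the other.
Examples: {{},{1}}, {{},{2}}, {{},{3}}, {{},{4}}, ...
Total comparable pairs: 65
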